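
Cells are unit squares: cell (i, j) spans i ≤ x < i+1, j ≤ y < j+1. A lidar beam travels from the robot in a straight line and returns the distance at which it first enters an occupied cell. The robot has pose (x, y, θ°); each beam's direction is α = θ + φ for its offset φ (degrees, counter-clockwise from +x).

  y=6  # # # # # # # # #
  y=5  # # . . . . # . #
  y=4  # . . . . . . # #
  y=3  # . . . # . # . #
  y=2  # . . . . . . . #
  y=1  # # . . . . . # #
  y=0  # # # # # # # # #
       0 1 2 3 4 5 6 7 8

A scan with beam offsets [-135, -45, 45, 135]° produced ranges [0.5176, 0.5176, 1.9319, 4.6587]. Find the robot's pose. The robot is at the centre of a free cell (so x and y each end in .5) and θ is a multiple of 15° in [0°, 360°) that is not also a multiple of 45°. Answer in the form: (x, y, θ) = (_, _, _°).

(x, y, θ) = (2.5, 1.5, 300°)

The pose lattice has 28·16 = 448 candidates. Test each by forward raycasting.
  (3.5, 5.5, 330°): beam 1 = 1.5529 ≠ 0.5176 ✗
  (2.5, 5.5, 105°): beam 1 = 4.0415 ≠ 0.5176 ✗
  (7.5, 2.5, 255°): beam 1 = 1.0000 ≠ 0.5176 ✗
  (4.5, 1.5, 300°): beam 1 = 3.6235 ≠ 0.5176 ✗
  (4.5, 1.5, 345°): beam 1 = 1.0000 ≠ 0.5176 ✗
  …
  (2.5, 1.5, 300°): r_1=0.5176, r_2=0.5176, r_3=1.9319, r_4=4.6587 — all match ✓
Unique over the lattice → pose = (2.5, 1.5, 300°).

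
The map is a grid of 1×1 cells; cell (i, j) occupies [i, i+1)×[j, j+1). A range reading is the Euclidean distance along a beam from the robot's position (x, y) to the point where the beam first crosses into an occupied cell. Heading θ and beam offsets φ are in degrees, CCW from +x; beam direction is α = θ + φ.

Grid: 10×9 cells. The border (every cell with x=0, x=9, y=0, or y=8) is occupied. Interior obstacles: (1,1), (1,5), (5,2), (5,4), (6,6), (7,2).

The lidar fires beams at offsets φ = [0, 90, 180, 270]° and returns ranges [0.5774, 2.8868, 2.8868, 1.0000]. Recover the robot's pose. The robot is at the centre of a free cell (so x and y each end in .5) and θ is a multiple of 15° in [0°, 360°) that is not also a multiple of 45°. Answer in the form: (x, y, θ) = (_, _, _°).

(x, y, θ) = (8.5, 5.5, 30°)

The pose lattice has 50·16 = 800 candidates. Test each by forward raycasting.
  (4.5, 4.5, 285°): beam 1 = 1.9319 ≠ 0.5774 ✗
  (7.5, 6.5, 150°): beam 2 = 4.0415 ≠ 2.8868 ✗
  (4.5, 5.5, 15°): beam 1 = 1.9319 ≠ 0.5774 ✗
  …
  (8.5, 5.5, 30°): r_1=0.5774, r_2=2.8868, r_3=2.8868, r_4=1.0000 — all match ✓
No second candidate reproduces the full scan.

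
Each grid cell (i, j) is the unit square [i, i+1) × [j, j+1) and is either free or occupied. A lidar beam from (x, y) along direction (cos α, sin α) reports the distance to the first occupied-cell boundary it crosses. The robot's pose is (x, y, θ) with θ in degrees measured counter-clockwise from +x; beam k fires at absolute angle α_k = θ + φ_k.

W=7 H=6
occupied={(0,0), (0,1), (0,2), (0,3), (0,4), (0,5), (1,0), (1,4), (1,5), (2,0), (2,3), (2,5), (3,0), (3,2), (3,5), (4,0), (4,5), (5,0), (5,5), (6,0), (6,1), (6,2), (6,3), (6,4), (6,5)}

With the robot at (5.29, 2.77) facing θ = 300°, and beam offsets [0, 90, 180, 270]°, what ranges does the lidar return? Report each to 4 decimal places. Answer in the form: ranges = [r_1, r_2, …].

ranges = [1.4200, 0.8198, 2.5750, 1.4896]

beam 1: φ=0°, α=300°
  d=(0.5000,-0.8660)  start (5,2)  tX=1.4200 tY=0.8891  stride 1/|dx|=2.0000 1/|dy|=1.1547
    cross y-line → (5,1), t=0.8891
    cross x-line → (6,1), t=1.4200 (wall)
  → r_1 = 1.4200
beam 2: φ=90°, α=30°
  d=(0.8660,0.5000)  start (5,2)  tX=0.8198 tY=0.4600  stride 1/|dx|=1.1547 1/|dy|=2.0000
    cross y-line → (5,3), t=0.4600
    cross x-line → (6,3), t=0.8198 (wall)
  → r_2 = 0.8198
beam 3: φ=180°, α=120°
  d=(-0.5000,0.8660)  start (5,2)  tX=0.5800 tY=0.2656  stride 1/|dx|=2.0000 1/|dy|=1.1547
    cross y-line → (5,3), t=0.2656
    cross x-line → (4,3), t=0.5800
    cross y-line → (4,4), t=1.4203
    cross y-line → (4,5), t=2.5750 (wall)
  → r_3 = 2.5750
beam 4: φ=270°, α=210°
  d=(-0.8660,-0.5000)  start (5,2)  tX=0.3349 tY=1.5400  stride 1/|dx|=1.1547 1/|dy|=2.0000
    cross x-line → (4,2), t=0.3349
    cross x-line → (3,2), t=1.4896 (wall)
  → r_4 = 1.4896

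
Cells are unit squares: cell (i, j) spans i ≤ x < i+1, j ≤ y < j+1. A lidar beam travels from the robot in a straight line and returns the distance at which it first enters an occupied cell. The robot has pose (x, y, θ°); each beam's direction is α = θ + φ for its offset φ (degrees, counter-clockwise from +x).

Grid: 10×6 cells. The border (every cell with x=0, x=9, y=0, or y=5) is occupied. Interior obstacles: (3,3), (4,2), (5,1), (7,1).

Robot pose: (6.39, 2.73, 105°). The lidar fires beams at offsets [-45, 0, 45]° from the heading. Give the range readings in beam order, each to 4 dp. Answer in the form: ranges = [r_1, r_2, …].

beam 1: φ=-45°, α=60°
  d=(0.5000,0.8660)  start (6,2)  tX=1.2200 tY=0.3118  stride 1/|dx|=2.0000 1/|dy|=1.1547
    cross y-line → (6,3), t=0.3118
    cross x-line → (7,3), t=1.2200
    cross y-line → (7,4), t=1.4665
    cross y-line → (7,5), t=2.6212 (wall)
  → r_1 = 2.6212
beam 2: φ=0°, α=105°
  d=(-0.2588,0.9659)  start (6,2)  tX=1.5068 tY=0.2795  stride 1/|dx|=3.8637 1/|dy|=1.0353
    cross y-line → (6,3), t=0.2795
    cross y-line → (6,4), t=1.3148
    cross x-line → (5,4), t=1.5068
    cross y-line → (5,5), t=2.3501 (wall)
  → r_2 = 2.3501
beam 3: φ=45°, α=150°
  d=(-0.8660,0.5000)  start (6,2)  tX=0.4503 tY=0.5400  stride 1/|dx|=1.1547 1/|dy|=2.0000
    cross x-line → (5,2), t=0.4503
    cross y-line → (5,3), t=0.5400
    cross x-line → (4,3), t=1.6050
    cross y-line → (4,4), t=2.5400
    cross x-line → (3,4), t=2.7597
    cross x-line → (2,4), t=3.9144
    cross y-line → (2,5), t=4.5400 (wall)
  → r_3 = 4.5400

ranges = [2.6212, 2.3501, 4.5400]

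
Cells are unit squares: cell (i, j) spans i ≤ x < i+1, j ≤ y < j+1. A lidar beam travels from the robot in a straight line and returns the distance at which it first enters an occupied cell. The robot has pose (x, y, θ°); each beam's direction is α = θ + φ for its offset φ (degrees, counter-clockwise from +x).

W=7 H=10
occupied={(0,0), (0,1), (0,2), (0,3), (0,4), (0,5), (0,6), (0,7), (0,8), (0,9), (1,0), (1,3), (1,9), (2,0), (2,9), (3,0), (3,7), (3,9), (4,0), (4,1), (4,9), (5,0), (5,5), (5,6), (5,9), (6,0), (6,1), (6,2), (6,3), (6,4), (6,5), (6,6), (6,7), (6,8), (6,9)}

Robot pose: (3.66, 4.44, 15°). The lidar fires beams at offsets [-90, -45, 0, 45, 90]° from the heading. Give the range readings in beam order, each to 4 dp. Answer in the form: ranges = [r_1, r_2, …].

beam 1: φ=-90°, α=285°
  dir = (cos 285°, sin 285°) = (0.2588, -0.9659); from cell (3,4)
  next x-line at t=1.3137, next y-line at t=0.4555; Δt_x=3.8637, Δt_y=1.0353
    y: enter (3,3) at t=0.4555
    x: enter (4,3) at t=1.3137
    y: enter (4,2) at t=1.4908
    y: enter (4,1) at t=2.5261 ← occupied
  → r_1 = 2.5261
beam 2: φ=-45°, α=330°
  dir = (cos 330°, sin 330°) = (0.8660, -0.5000); from cell (3,4)
  next x-line at t=0.3926, next y-line at t=0.8800; Δt_x=1.1547, Δt_y=2.0000
    x: enter (4,4) at t=0.3926
    y: enter (4,3) at t=0.8800
    x: enter (5,3) at t=1.5473
    x: enter (6,3) at t=2.7020 ← occupied
  → r_2 = 2.7020
beam 3: φ=0°, α=15°
  dir = (cos 15°, sin 15°) = (0.9659, 0.2588); from cell (3,4)
  next x-line at t=0.3520, next y-line at t=2.1637; Δt_x=1.0353, Δt_y=3.8637
    x: enter (4,4) at t=0.3520
    x: enter (5,4) at t=1.3873
    y: enter (5,5) at t=2.1637 ← occupied
  → r_3 = 2.1637
beam 4: φ=45°, α=60°
  dir = (cos 60°, sin 60°) = (0.5000, 0.8660); from cell (3,4)
  next x-line at t=0.6800, next y-line at t=0.6466; Δt_x=2.0000, Δt_y=1.1547
    y: enter (3,5) at t=0.6466
    x: enter (4,5) at t=0.6800
    y: enter (4,6) at t=1.8013
    x: enter (5,6) at t=2.6800 ← occupied
  → r_4 = 2.6800
beam 5: φ=90°, α=105°
  dir = (cos 105°, sin 105°) = (-0.2588, 0.9659); from cell (3,4)
  next x-line at t=2.5500, next y-line at t=0.5798; Δt_x=3.8637, Δt_y=1.0353
    y: enter (3,5) at t=0.5798
    y: enter (3,6) at t=1.6150
    x: enter (2,6) at t=2.5500
    y: enter (2,7) at t=2.6503
    y: enter (2,8) at t=3.6856
    y: enter (2,9) at t=4.7209 ← occupied
  → r_5 = 4.7209

ranges = [2.5261, 2.7020, 2.1637, 2.6800, 4.7209]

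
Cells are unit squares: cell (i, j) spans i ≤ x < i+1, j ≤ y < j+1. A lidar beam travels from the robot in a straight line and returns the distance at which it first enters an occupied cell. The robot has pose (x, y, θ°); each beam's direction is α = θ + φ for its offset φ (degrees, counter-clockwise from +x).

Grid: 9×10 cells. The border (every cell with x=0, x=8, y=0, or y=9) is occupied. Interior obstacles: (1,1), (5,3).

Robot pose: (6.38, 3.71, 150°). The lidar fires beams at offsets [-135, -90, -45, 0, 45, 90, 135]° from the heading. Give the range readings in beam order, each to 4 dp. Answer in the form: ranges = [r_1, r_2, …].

beam 1: φ=-135°, α=15°
  direction (0.9659, 0.2588); cell (6,3); t to first gridline: x 0.6419, y 1.1205 (then +1.0353 / +3.8637)
    (7,3) via x @ 0.6419
    (7,4) via y @ 1.1205
    (8,4) via x @ 1.6771  # hit
  → r_1 = 1.6771
beam 2: φ=-90°, α=60°
  direction (0.5000, 0.8660); cell (6,3); t to first gridline: x 1.2400, y 0.3349 (then +2.0000 / +1.1547)
    (6,4) via y @ 0.3349
    (7,4) via x @ 1.2400
    (7,5) via y @ 1.4896
    (7,6) via y @ 2.6443
    (8,6) via x @ 3.2400  # hit
  → r_2 = 3.2400
beam 3: φ=-45°, α=105°
  direction (-0.2588, 0.9659); cell (6,3); t to first gridline: x 1.4682, y 0.3002 (then +3.8637 / +1.0353)
    (6,4) via y @ 0.3002
    (6,5) via y @ 1.3355
    (5,5) via x @ 1.4682
    (5,6) via y @ 2.3708
    (5,7) via y @ 3.4061
    (5,8) via y @ 4.4413
    (4,8) via x @ 5.3319
    (4,9) via y @ 5.4766  # hit
  → r_3 = 5.4766
beam 4: φ=0°, α=150°
  direction (-0.8660, 0.5000); cell (6,3); t to first gridline: x 0.4388, y 0.5800 (then +1.1547 / +2.0000)
    (5,3) via x @ 0.4388  # hit
  → r_4 = 0.4388
beam 5: φ=45°, α=195°
  direction (-0.9659, -0.2588); cell (6,3); t to first gridline: x 0.3934, y 2.7432 (then +1.0353 / +3.8637)
    (5,3) via x @ 0.3934  # hit
  → r_5 = 0.3934
beam 6: φ=90°, α=240°
  direction (-0.5000, -0.8660); cell (6,3); t to first gridline: x 0.7600, y 0.8198 (then +2.0000 / +1.1547)
    (5,3) via x @ 0.7600  # hit
  → r_6 = 0.7600
beam 7: φ=135°, α=285°
  direction (0.2588, -0.9659); cell (6,3); t to first gridline: x 2.3955, y 0.7350 (then +3.8637 / +1.0353)
    (6,2) via y @ 0.7350
    (6,1) via y @ 1.7703
    (7,1) via x @ 2.3955
    (7,0) via y @ 2.8056  # hit
  → r_7 = 2.8056

ranges = [1.6771, 3.2400, 5.4766, 0.4388, 0.3934, 0.7600, 2.8056]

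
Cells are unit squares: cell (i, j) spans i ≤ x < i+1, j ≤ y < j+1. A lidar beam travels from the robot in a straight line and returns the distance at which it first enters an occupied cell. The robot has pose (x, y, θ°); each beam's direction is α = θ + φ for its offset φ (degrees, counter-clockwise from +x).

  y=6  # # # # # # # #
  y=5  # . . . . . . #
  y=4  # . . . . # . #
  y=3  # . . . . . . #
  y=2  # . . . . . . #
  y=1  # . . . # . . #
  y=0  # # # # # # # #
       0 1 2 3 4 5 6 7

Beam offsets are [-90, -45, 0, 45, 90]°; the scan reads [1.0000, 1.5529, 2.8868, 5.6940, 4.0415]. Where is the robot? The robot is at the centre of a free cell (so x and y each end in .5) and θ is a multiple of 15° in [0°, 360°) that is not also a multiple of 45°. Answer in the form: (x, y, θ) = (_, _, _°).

Enumerate (i+0.5, j+0.5, θ) over the 28 free cells and 16 admissible headings. For each, cast all 5 beams and compare to the given ranges.
  (6.5, 5.5, 255°): beam 1 = 1.9319 ≠ 1.0000 ✗
  (3.5, 3.5, 300°): beam 1 = 2.8868 ≠ 1.0000 ✗
  (4.5, 2.5, 210°): beam 1 = 4.0415 ≠ 1.0000 ✗
  …
  (1.5, 2.5, 330°): r_1=1.0000, r_2=1.5529, r_3=2.8868, r_4=5.6940, r_5=4.0415 — all match ✓
Unique over the lattice → pose = (1.5, 2.5, 330°).

(x, y, θ) = (1.5, 2.5, 330°)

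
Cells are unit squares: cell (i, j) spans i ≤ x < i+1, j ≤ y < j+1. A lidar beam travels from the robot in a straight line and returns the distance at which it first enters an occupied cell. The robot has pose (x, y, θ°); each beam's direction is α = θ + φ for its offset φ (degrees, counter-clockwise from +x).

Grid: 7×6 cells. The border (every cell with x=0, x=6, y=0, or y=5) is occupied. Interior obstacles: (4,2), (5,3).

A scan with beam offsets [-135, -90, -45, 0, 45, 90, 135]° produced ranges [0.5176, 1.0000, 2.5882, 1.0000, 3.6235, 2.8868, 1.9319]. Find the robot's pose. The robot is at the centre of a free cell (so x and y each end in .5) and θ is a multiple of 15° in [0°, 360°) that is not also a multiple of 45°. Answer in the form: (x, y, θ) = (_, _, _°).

The pose lattice has 18·16 = 288 candidates. Test each by forward raycasting.
  (2.5, 1.5, 240°): beam 1 = 3.6235 ≠ 0.5176 ✗
  (5.5, 1.5, 30°): beam 2 = 0.5774 ≠ 1.0000 ✗
  (3.5, 2.5, 210°): beam 1 = 2.5882 ≠ 0.5176 ✗
  (2.5, 3.5, 30°): beam 1 = 2.5882 ≠ 0.5176 ✗
  …
  (3.5, 1.5, 60°): r_1=0.5176, r_2=1.0000, r_3=2.5882, r_4=1.0000, r_5=3.6235, r_6=2.8868, r_7=1.9319 — all match ✓
No second candidate reproduces the full scan.

(x, y, θ) = (3.5, 1.5, 60°)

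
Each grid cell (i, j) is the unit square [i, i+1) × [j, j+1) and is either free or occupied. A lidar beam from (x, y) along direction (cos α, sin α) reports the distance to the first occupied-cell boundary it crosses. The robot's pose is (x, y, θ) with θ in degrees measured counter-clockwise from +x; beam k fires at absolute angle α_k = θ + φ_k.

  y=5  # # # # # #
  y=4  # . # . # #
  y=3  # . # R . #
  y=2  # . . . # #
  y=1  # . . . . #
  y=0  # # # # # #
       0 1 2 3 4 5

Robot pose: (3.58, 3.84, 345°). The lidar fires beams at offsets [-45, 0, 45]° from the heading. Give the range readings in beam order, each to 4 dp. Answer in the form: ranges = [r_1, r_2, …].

ranges = [0.9699, 1.4701, 0.4850]

beam 1: φ=-45°, α=300°
  d=(0.5000,-0.8660)  start (3,3)  tX=0.8400 tY=0.9699  stride 1/|dx|=2.0000 1/|dy|=1.1547
    cross x-line → (4,3), t=0.8400
    cross y-line → (4,2), t=0.9699 (wall)
  → r_1 = 0.9699
beam 2: φ=0°, α=345°
  d=(0.9659,-0.2588)  start (3,3)  tX=0.4348 tY=3.2455  stride 1/|dx|=1.0353 1/|dy|=3.8637
    cross x-line → (4,3), t=0.4348
    cross x-line → (5,3), t=1.4701 (wall)
  → r_2 = 1.4701
beam 3: φ=45°, α=30°
  d=(0.8660,0.5000)  start (3,3)  tX=0.4850 tY=0.3200  stride 1/|dx|=1.1547 1/|dy|=2.0000
    cross y-line → (3,4), t=0.3200
    cross x-line → (4,4), t=0.4850 (wall)
  → r_3 = 0.4850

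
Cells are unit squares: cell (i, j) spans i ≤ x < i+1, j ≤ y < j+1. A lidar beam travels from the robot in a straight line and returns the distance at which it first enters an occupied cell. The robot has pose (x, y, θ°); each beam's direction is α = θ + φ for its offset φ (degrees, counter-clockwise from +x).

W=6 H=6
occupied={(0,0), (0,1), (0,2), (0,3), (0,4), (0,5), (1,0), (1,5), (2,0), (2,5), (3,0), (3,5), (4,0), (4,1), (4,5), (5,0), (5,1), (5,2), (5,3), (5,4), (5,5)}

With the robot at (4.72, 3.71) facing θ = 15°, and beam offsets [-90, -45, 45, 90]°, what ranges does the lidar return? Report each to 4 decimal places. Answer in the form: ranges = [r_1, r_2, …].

ranges = [1.0818, 0.3233, 0.5600, 1.3355]

beam 1: φ=-90°, α=285°
  direction (0.2588, -0.9659); cell (4,3); t to first gridline: x 1.0818, y 0.7350 (then +3.8637 / +1.0353)
    (4,2) via y @ 0.7350
    (5,2) via x @ 1.0818  # hit
  → r_1 = 1.0818
beam 2: φ=-45°, α=330°
  direction (0.8660, -0.5000); cell (4,3); t to first gridline: x 0.3233, y 1.4200 (then +1.1547 / +2.0000)
    (5,3) via x @ 0.3233  # hit
  → r_2 = 0.3233
beam 3: φ=45°, α=60°
  direction (0.5000, 0.8660); cell (4,3); t to first gridline: x 0.5600, y 0.3349 (then +2.0000 / +1.1547)
    (4,4) via y @ 0.3349
    (5,4) via x @ 0.5600  # hit
  → r_3 = 0.5600
beam 4: φ=90°, α=105°
  direction (-0.2588, 0.9659); cell (4,3); t to first gridline: x 2.7819, y 0.3002 (then +3.8637 / +1.0353)
    (4,4) via y @ 0.3002
    (4,5) via y @ 1.3355  # hit
  → r_4 = 1.3355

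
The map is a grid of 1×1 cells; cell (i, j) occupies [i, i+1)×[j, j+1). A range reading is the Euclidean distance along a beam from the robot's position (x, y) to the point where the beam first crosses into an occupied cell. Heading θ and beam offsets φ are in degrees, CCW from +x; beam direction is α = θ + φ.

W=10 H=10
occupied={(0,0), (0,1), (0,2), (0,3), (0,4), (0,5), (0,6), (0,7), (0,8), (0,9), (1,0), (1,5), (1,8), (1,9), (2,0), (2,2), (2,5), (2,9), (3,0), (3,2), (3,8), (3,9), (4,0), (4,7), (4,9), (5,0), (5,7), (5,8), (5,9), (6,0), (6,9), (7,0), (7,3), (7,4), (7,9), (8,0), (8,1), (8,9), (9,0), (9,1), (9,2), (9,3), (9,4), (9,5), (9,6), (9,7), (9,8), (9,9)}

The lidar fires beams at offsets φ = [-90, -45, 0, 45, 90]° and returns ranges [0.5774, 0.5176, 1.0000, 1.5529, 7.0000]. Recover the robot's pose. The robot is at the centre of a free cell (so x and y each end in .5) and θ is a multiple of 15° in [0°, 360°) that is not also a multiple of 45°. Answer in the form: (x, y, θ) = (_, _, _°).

(x, y, θ) = (7.5, 8.5, 150°)

Enumerate (i+0.5, j+0.5, θ) over the 52 free cells and 16 admissible headings. For each, cast all 5 beams and compare to the given ranges.
  (2.5, 1.5, 105°): beam 1 = 6.7293 ≠ 0.5774 ✗
  (1.5, 7.5, 300°): beam 2 = 1.5529 ≠ 0.5176 ✗
  (8.5, 5.5, 330°): beam 1 = 1.0000 ≠ 0.5774 ✗
  …
  (7.5, 8.5, 150°): r_1=0.5774, r_2=0.5176, r_3=1.0000, r_4=1.5529, r_5=7.0000 — all match ✓
No second candidate reproduces the full scan.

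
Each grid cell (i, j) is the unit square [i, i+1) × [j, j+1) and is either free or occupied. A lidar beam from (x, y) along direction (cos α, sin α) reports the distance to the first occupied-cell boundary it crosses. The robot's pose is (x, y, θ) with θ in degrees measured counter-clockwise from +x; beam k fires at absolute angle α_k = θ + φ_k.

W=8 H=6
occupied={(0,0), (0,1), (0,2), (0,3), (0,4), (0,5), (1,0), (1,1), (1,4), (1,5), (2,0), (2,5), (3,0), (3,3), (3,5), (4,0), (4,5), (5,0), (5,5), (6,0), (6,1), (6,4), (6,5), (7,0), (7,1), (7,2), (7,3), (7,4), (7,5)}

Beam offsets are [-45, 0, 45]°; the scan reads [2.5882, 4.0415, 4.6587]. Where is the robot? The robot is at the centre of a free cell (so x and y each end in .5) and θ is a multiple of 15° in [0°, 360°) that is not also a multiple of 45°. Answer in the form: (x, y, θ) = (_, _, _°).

The pose lattice has 19·16 = 304 candidates. Test each by forward raycasting.
  (2.5, 1.5, 240°): beam 1 = 0.5176 ≠ 2.5882 ✗
  (5.5, 2.5, 285°): beam 1 = 1.7321 ≠ 2.5882 ✗
  (3.5, 1.5, 285°): beam 1 = 0.5774 ≠ 2.5882 ✗
  …
  (5.5, 1.5, 120°): r_1=2.5882, r_2=4.0415, r_3=4.6587 — all match ✓
Unique over the lattice → pose = (5.5, 1.5, 120°).

(x, y, θ) = (5.5, 1.5, 120°)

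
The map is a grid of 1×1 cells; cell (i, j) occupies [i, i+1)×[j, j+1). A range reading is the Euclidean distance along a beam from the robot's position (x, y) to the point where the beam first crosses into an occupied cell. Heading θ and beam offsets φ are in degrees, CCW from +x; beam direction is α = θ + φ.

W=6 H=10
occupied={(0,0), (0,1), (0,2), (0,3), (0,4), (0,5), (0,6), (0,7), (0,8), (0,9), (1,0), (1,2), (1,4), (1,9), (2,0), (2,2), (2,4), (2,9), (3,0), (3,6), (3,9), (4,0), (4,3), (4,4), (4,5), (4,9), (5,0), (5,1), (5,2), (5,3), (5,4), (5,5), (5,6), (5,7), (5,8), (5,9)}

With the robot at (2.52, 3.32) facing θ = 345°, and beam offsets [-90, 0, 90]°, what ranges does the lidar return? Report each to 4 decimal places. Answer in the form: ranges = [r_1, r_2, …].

beam 1: φ=-90°, α=255°
  cosα=-0.2588 sinα=-0.9659 | (2,3) | tMaxX 2.0091 tMaxY 0.3313 | tΔX 3.8637 tΔY 1.0353
    t=0.3313 [y] (2,2) — stop
  → r_1 = 0.3313
beam 2: φ=0°, α=345°
  cosα=0.9659 sinα=-0.2588 | (2,3) | tMaxX 0.4969 tMaxY 1.2364 | tΔX 1.0353 tΔY 3.8637
    t=0.4969 [x] (3,3)
    t=1.2364 [y] (3,2)
    t=1.5322 [x] (4,2)
    t=2.5675 [x] (5,2) — stop
  → r_2 = 2.5675
beam 3: φ=90°, α=75°
  cosα=0.2588 sinα=0.9659 | (2,3) | tMaxX 1.8546 tMaxY 0.7040 | tΔX 3.8637 tΔY 1.0353
    t=0.7040 [y] (2,4) — stop
  → r_3 = 0.7040

ranges = [0.3313, 2.5675, 0.7040]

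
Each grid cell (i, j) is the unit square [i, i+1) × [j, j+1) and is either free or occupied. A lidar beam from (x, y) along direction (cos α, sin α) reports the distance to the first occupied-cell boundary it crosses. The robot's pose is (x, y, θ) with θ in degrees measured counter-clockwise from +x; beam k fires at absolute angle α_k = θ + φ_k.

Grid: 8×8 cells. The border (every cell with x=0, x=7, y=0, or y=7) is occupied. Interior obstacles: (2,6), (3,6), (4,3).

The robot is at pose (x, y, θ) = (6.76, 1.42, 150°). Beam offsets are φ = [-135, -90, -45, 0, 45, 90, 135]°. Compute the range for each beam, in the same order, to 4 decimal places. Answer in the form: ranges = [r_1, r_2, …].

ranges = [0.2485, 0.4800, 5.7768, 3.1600, 1.6228, 0.4850, 0.4348]

beam 1: φ=-135°, α=15°
  dir = (cos 15°, sin 15°) = (0.9659, 0.2588); from cell (6,1)
  next x-line at t=0.2485, next y-line at t=2.2409; Δt_x=1.0353, Δt_y=3.8637
    x: enter (7,1) at t=0.2485 ← occupied
  → r_1 = 0.2485
beam 2: φ=-90°, α=60°
  dir = (cos 60°, sin 60°) = (0.5000, 0.8660); from cell (6,1)
  next x-line at t=0.4800, next y-line at t=0.6697; Δt_x=2.0000, Δt_y=1.1547
    x: enter (7,1) at t=0.4800 ← occupied
  → r_2 = 0.4800
beam 3: φ=-45°, α=105°
  dir = (cos 105°, sin 105°) = (-0.2588, 0.9659); from cell (6,1)
  next x-line at t=2.9364, next y-line at t=0.6005; Δt_x=3.8637, Δt_y=1.0353
    y: enter (6,2) at t=0.6005
    y: enter (6,3) at t=1.6357
    y: enter (6,4) at t=2.6710
    x: enter (5,4) at t=2.9364
    y: enter (5,5) at t=3.7063
    y: enter (5,6) at t=4.7416
    y: enter (5,7) at t=5.7768 ← occupied
  → r_3 = 5.7768
beam 4: φ=0°, α=150°
  dir = (cos 150°, sin 150°) = (-0.8660, 0.5000); from cell (6,1)
  next x-line at t=0.8776, next y-line at t=1.1600; Δt_x=1.1547, Δt_y=2.0000
    x: enter (5,1) at t=0.8776
    y: enter (5,2) at t=1.1600
    x: enter (4,2) at t=2.0323
    y: enter (4,3) at t=3.1600 ← occupied
  → r_4 = 3.1600
beam 5: φ=45°, α=195°
  dir = (cos 195°, sin 195°) = (-0.9659, -0.2588); from cell (6,1)
  next x-line at t=0.7868, next y-line at t=1.6228; Δt_x=1.0353, Δt_y=3.8637
    x: enter (5,1) at t=0.7868
    y: enter (5,0) at t=1.6228 ← occupied
  → r_5 = 1.6228
beam 6: φ=90°, α=240°
  dir = (cos 240°, sin 240°) = (-0.5000, -0.8660); from cell (6,1)
  next x-line at t=1.5200, next y-line at t=0.4850; Δt_x=2.0000, Δt_y=1.1547
    y: enter (6,0) at t=0.4850 ← occupied
  → r_6 = 0.4850
beam 7: φ=135°, α=285°
  dir = (cos 285°, sin 285°) = (0.2588, -0.9659); from cell (6,1)
  next x-line at t=0.9273, next y-line at t=0.4348; Δt_x=3.8637, Δt_y=1.0353
    y: enter (6,0) at t=0.4348 ← occupied
  → r_7 = 0.4348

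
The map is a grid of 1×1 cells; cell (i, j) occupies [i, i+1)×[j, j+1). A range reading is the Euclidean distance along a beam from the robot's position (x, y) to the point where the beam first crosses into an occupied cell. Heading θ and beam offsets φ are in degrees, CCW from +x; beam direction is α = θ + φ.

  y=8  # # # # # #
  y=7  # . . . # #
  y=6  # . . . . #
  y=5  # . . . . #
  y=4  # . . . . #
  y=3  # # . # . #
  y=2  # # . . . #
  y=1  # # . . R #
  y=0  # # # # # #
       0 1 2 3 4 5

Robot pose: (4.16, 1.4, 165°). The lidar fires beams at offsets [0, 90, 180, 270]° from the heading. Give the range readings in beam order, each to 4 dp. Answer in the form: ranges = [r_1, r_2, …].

beam 1: φ=0°, α=165°
  cosα=-0.9659 sinα=0.2588 | (4,1) | tMaxX 0.1656 tMaxY 2.3182 | tΔX 1.0353 tΔY 3.8637
    t=0.1656 [x] (3,1)
    t=1.2009 [x] (2,1)
    t=2.2362 [x] (1,1) — stop
  → r_1 = 2.2362
beam 2: φ=90°, α=255°
  cosα=-0.2588 sinα=-0.9659 | (4,1) | tMaxX 0.6182 tMaxY 0.4141 | tΔX 3.8637 tΔY 1.0353
    t=0.4141 [y] (4,0) — stop
  → r_2 = 0.4141
beam 3: φ=180°, α=345°
  cosα=0.9659 sinα=-0.2588 | (4,1) | tMaxX 0.8696 tMaxY 1.5455 | tΔX 1.0353 tΔY 3.8637
    t=0.8696 [x] (5,1) — stop
  → r_3 = 0.8696
beam 4: φ=270°, α=75°
  cosα=0.2588 sinα=0.9659 | (4,1) | tMaxX 3.2455 tMaxY 0.6212 | tΔX 3.8637 tΔY 1.0353
    t=0.6212 [y] (4,2)
    t=1.6564 [y] (4,3)
    t=2.6917 [y] (4,4)
    t=3.2455 [x] (5,4) — stop
  → r_4 = 3.2455

ranges = [2.2362, 0.4141, 0.8696, 3.2455]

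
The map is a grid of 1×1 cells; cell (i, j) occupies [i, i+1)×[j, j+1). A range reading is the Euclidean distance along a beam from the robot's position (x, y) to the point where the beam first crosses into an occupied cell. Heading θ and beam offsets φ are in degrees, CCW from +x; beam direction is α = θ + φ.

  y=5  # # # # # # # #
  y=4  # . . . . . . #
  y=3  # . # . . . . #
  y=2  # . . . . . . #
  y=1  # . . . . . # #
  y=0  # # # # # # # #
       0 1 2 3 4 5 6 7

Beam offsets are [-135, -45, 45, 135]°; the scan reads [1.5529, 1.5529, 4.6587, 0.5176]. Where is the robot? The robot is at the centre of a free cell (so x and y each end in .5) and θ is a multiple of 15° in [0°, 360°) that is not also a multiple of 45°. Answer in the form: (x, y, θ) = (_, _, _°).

(x, y, θ) = (2.5, 2.5, 330°)

Enumerate (i+0.5, j+0.5, θ) over the 22 free cells and 16 admissible headings. For each, cast all 4 beams and compare to the given ranges.
  (5.5, 1.5, 210°): beam 1 = 3.6235 ≠ 1.5529 ✗
  (6.5, 2.5, 195°): beam 1 = 1.0000 ≠ 1.5529 ✗
  (2.5, 2.5, 120°): beam 1 = 3.6235 ≠ 1.5529 ✗
  …
  (2.5, 2.5, 330°): r_1=1.5529, r_2=1.5529, r_3=4.6587, r_4=0.5176 — all match ✓
No second candidate reproduces the full scan.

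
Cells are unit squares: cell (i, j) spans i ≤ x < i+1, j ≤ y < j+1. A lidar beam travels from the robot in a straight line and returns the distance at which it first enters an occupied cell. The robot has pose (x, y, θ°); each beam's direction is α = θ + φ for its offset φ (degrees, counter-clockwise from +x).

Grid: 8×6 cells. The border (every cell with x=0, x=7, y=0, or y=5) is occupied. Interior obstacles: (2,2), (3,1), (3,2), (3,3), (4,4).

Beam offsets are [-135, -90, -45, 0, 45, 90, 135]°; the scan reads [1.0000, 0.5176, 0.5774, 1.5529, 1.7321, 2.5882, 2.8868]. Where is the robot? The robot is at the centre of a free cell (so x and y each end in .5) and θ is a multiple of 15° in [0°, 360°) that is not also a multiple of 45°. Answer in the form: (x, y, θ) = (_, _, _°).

(x, y, θ) = (4.5, 2.5, 255°)

The pose lattice has 19·16 = 304 candidates. Test each by forward raycasting.
  (3.5, 4.5, 120°): beam 1 = 0.5176 ≠ 1.0000 ✗
  (6.5, 3.5, 60°): beam 1 = 1.9319 ≠ 1.0000 ✗
  (1.5, 3.5, 210°): beam 1 = 1.5529 ≠ 1.0000 ✗
  (1.5, 1.5, 60°): beam 1 = 0.5176 ≠ 1.0000 ✗
  …
  (4.5, 2.5, 255°): r_1=1.0000, r_2=0.5176, r_3=0.5774, r_4=1.5529, r_5=1.7321, r_6=2.5882, r_7=2.8868 — all match ✓
No second candidate reproduces the full scan.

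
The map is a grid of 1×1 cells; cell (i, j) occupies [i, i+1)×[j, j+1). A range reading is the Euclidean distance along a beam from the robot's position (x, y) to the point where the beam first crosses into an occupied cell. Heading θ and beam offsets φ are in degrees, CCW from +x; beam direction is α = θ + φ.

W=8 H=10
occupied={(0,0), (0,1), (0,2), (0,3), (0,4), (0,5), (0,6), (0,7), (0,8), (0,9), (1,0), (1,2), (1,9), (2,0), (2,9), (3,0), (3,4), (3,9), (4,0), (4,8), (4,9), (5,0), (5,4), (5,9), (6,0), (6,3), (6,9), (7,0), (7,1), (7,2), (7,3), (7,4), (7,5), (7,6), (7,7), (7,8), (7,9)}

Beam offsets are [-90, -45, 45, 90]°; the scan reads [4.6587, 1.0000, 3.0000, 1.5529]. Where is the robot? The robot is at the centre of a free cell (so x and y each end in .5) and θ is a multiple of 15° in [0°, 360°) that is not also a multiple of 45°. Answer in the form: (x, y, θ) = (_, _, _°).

(x, y, θ) = (2.5, 3.5, 75°)

Enumerate (i+0.5, j+0.5, θ) over the 43 free cells and 16 admissible headings. For each, cast all 4 beams and compare to the given ranges.
  (1.5, 3.5, 60°): beam 1 = 5.0000 ≠ 4.6587 ✗
  (2.5, 8.5, 30°): beam 1 = 5.0000 ≠ 4.6587 ✗
  (6.5, 5.5, 210°): beam 1 = 3.0000 ≠ 4.6587 ✗
  (4.5, 3.5, 150°): beam 1 = 1.0000 ≠ 4.6587 ✗
  …
  (2.5, 3.5, 75°): r_1=4.6587, r_2=1.0000, r_3=3.0000, r_4=1.5529 — all match ✓
No second candidate reproduces the full scan.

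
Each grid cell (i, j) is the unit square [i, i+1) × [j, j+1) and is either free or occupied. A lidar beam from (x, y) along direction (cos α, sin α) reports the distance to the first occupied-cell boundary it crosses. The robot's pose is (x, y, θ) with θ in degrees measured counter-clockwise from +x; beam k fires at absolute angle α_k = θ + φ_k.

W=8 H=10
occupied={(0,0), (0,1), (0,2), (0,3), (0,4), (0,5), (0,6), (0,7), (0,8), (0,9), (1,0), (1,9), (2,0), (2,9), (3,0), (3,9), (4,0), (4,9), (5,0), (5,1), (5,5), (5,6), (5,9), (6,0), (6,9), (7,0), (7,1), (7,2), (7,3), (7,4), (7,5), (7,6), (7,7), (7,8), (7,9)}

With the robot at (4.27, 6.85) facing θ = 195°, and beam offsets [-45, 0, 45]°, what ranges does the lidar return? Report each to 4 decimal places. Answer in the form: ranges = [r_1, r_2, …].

beam 1: φ=-45°, α=150°
  direction (-0.8660, 0.5000); cell (4,6); t to first gridline: x 0.3118, y 0.3000 (then +1.1547 / +2.0000)
    (4,7) via y @ 0.3000
    (3,7) via x @ 0.3118
    (2,7) via x @ 1.4665
    (2,8) via y @ 2.3000
    (1,8) via x @ 2.6212
    (0,8) via x @ 3.7759  # hit
  → r_1 = 3.7759
beam 2: φ=0°, α=195°
  direction (-0.9659, -0.2588); cell (4,6); t to first gridline: x 0.2795, y 3.2841 (then +1.0353 / +3.8637)
    (3,6) via x @ 0.2795
    (2,6) via x @ 1.3148
    (1,6) via x @ 2.3501
    (1,5) via y @ 3.2841
    (0,5) via x @ 3.3854  # hit
  → r_2 = 3.3854
beam 3: φ=45°, α=240°
  direction (-0.5000, -0.8660); cell (4,6); t to first gridline: x 0.5400, y 0.9815 (then +2.0000 / +1.1547)
    (3,6) via x @ 0.5400
    (3,5) via y @ 0.9815
    (3,4) via y @ 2.1362
    (2,4) via x @ 2.5400
    (2,3) via y @ 3.2909
    (2,2) via y @ 4.4456
    (1,2) via x @ 4.5400
    (1,1) via y @ 5.6003
    (0,1) via x @ 6.5400  # hit
  → r_3 = 6.5400

ranges = [3.7759, 3.3854, 6.5400]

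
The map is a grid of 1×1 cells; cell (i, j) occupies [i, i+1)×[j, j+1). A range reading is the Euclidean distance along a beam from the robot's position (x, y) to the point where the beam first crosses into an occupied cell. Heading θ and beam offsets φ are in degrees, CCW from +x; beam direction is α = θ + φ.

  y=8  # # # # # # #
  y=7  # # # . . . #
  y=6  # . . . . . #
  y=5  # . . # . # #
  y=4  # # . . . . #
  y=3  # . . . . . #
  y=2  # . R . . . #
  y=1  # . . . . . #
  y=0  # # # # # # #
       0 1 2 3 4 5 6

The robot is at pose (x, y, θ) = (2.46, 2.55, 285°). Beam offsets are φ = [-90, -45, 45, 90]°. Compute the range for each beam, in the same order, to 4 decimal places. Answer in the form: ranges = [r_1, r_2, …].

beam 1: φ=-90°, α=195°
  dir = (cos 195°, sin 195°) = (-0.9659, -0.2588); from cell (2,2)
  next x-line at t=0.4762, next y-line at t=2.1250; Δt_x=1.0353, Δt_y=3.8637
    x: enter (1,2) at t=0.4762
    x: enter (0,2) at t=1.5115 ← occupied
  → r_1 = 1.5115
beam 2: φ=-45°, α=240°
  dir = (cos 240°, sin 240°) = (-0.5000, -0.8660); from cell (2,2)
  next x-line at t=0.9200, next y-line at t=0.6351; Δt_x=2.0000, Δt_y=1.1547
    y: enter (2,1) at t=0.6351
    x: enter (1,1) at t=0.9200
    y: enter (1,0) at t=1.7898 ← occupied
  → r_2 = 1.7898
beam 3: φ=45°, α=330°
  dir = (cos 330°, sin 330°) = (0.8660, -0.5000); from cell (2,2)
  next x-line at t=0.6235, next y-line at t=1.1000; Δt_x=1.1547, Δt_y=2.0000
    x: enter (3,2) at t=0.6235
    y: enter (3,1) at t=1.1000
    x: enter (4,1) at t=1.7782
    x: enter (5,1) at t=2.9329
    y: enter (5,0) at t=3.1000 ← occupied
  → r_3 = 3.1000
beam 4: φ=90°, α=15°
  dir = (cos 15°, sin 15°) = (0.9659, 0.2588); from cell (2,2)
  next x-line at t=0.5590, next y-line at t=1.7387; Δt_x=1.0353, Δt_y=3.8637
    x: enter (3,2) at t=0.5590
    x: enter (4,2) at t=1.5943
    y: enter (4,3) at t=1.7387
    x: enter (5,3) at t=2.6296
    x: enter (6,3) at t=3.6649 ← occupied
  → r_4 = 3.6649

ranges = [1.5115, 1.7898, 3.1000, 3.6649]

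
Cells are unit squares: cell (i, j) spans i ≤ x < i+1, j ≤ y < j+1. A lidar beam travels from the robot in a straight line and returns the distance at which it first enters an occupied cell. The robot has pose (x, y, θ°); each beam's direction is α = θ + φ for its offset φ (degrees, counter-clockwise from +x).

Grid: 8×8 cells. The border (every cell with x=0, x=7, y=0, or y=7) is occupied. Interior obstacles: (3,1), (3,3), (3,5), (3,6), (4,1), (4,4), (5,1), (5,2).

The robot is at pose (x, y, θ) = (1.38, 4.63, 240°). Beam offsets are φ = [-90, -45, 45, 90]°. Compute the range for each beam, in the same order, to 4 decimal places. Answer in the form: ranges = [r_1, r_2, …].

ranges = [0.4388, 0.3934, 3.7581, 1.8706]

beam 1: φ=-90°, α=150°
  d=(-0.8660,0.5000)  start (1,4)  tX=0.4388 tY=0.7400  stride 1/|dx|=1.1547 1/|dy|=2.0000
    cross x-line → (0,4), t=0.4388 (wall)
  → r_1 = 0.4388
beam 2: φ=-45°, α=195°
  d=(-0.9659,-0.2588)  start (1,4)  tX=0.3934 tY=2.4341  stride 1/|dx|=1.0353 1/|dy|=3.8637
    cross x-line → (0,4), t=0.3934 (wall)
  → r_2 = 0.3934
beam 3: φ=45°, α=285°
  d=(0.2588,-0.9659)  start (1,4)  tX=2.3955 tY=0.6522  stride 1/|dx|=3.8637 1/|dy|=1.0353
    cross y-line → (1,3), t=0.6522
    cross y-line → (1,2), t=1.6875
    cross x-line → (2,2), t=2.3955
    cross y-line → (2,1), t=2.7228
    cross y-line → (2,0), t=3.7581 (wall)
  → r_3 = 3.7581
beam 4: φ=90°, α=330°
  d=(0.8660,-0.5000)  start (1,4)  tX=0.7159 tY=1.2600  stride 1/|dx|=1.1547 1/|dy|=2.0000
    cross x-line → (2,4), t=0.7159
    cross y-line → (2,3), t=1.2600
    cross x-line → (3,3), t=1.8706 (wall)
  → r_4 = 1.8706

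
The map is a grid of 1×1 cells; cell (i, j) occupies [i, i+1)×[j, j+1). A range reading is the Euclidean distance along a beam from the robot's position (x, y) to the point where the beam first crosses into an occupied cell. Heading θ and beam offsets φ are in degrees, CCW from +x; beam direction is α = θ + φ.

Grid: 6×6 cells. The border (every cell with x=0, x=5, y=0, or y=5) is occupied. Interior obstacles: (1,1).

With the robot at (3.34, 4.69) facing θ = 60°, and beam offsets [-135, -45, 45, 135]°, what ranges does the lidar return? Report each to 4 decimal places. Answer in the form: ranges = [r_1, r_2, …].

ranges = [3.8202, 1.1977, 0.3209, 2.4225]

beam 1: φ=-135°, α=285°
  dir = (cos 285°, sin 285°) = (0.2588, -0.9659); from cell (3,4)
  next x-line at t=2.5500, next y-line at t=0.7143; Δt_x=3.8637, Δt_y=1.0353
    y: enter (3,3) at t=0.7143
    y: enter (3,2) at t=1.7496
    x: enter (4,2) at t=2.5500
    y: enter (4,1) at t=2.7849
    y: enter (4,0) at t=3.8202 ← occupied
  → r_1 = 3.8202
beam 2: φ=-45°, α=15°
  dir = (cos 15°, sin 15°) = (0.9659, 0.2588); from cell (3,4)
  next x-line at t=0.6833, next y-line at t=1.1977; Δt_x=1.0353, Δt_y=3.8637
    x: enter (4,4) at t=0.6833
    y: enter (4,5) at t=1.1977 ← occupied
  → r_2 = 1.1977
beam 3: φ=45°, α=105°
  dir = (cos 105°, sin 105°) = (-0.2588, 0.9659); from cell (3,4)
  next x-line at t=1.3137, next y-line at t=0.3209; Δt_x=3.8637, Δt_y=1.0353
    y: enter (3,5) at t=0.3209 ← occupied
  → r_3 = 0.3209
beam 4: φ=135°, α=195°
  dir = (cos 195°, sin 195°) = (-0.9659, -0.2588); from cell (3,4)
  next x-line at t=0.3520, next y-line at t=2.6660; Δt_x=1.0353, Δt_y=3.8637
    x: enter (2,4) at t=0.3520
    x: enter (1,4) at t=1.3873
    x: enter (0,4) at t=2.4225 ← occupied
  → r_4 = 2.4225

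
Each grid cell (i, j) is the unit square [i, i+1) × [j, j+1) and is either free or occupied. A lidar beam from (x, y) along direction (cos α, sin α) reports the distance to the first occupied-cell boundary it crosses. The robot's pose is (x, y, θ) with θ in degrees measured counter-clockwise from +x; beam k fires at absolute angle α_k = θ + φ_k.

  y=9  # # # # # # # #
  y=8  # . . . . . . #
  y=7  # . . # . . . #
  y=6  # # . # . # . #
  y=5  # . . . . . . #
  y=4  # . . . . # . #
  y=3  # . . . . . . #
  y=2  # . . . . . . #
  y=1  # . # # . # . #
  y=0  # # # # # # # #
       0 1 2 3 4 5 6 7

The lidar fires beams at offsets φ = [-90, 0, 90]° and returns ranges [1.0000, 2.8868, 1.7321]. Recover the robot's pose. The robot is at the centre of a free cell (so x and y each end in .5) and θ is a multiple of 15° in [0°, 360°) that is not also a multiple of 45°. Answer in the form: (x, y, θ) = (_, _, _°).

(x, y, θ) = (4.5, 7.5, 30°)

Enumerate (i+0.5, j+0.5, θ) over the 40 free cells and 16 admissible headings. For each, cast all 3 beams and compare to the given ranges.
  (5.5, 5.5, 75°): beam 1 = 1.5529 ≠ 1.0000 ✗
  (4.5, 8.5, 330°): beam 3 = 0.5774 ≠ 1.7321 ✗
  (5.5, 3.5, 285°): beam 1 = 4.6587 ≠ 1.0000 ✗
  …
  (4.5, 7.5, 30°): r_1=1.0000, r_2=2.8868, r_3=1.7321 — all match ✓
Unique over the lattice → pose = (4.5, 7.5, 30°).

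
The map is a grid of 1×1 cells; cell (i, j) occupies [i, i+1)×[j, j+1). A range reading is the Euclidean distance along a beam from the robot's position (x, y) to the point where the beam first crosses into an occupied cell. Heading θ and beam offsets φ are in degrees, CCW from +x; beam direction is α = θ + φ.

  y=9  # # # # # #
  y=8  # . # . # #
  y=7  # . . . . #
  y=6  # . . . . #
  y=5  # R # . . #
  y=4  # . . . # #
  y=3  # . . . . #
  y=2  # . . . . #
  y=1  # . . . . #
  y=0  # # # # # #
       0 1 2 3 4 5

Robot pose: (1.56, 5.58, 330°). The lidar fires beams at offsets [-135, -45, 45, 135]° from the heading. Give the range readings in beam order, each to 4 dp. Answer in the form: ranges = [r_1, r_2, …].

beam 1: φ=-135°, α=195°
  direction (-0.9659, -0.2588); cell (1,5); t to first gridline: x 0.5798, y 2.2409 (then +1.0353 / +3.8637)
    (0,5) via x @ 0.5798  # hit
  → r_1 = 0.5798
beam 2: φ=-45°, α=285°
  direction (0.2588, -0.9659); cell (1,5); t to first gridline: x 1.7000, y 0.6005 (then +3.8637 / +1.0353)
    (1,4) via y @ 0.6005
    (1,3) via y @ 1.6357
    (2,3) via x @ 1.7000
    (2,2) via y @ 2.6710
    (2,1) via y @ 3.7063
    (2,0) via y @ 4.7416  # hit
  → r_2 = 4.7416
beam 3: φ=45°, α=15°
  direction (0.9659, 0.2588); cell (1,5); t to first gridline: x 0.4555, y 1.6228 (then +1.0353 / +3.8637)
    (2,5) via x @ 0.4555  # hit
  → r_3 = 0.4555
beam 4: φ=135°, α=105°
  direction (-0.2588, 0.9659); cell (1,5); t to first gridline: x 2.1637, y 0.4348 (then +3.8637 / +1.0353)
    (1,6) via y @ 0.4348
    (1,7) via y @ 1.4701
    (0,7) via x @ 2.1637  # hit
  → r_4 = 2.1637

ranges = [0.5798, 4.7416, 0.4555, 2.1637]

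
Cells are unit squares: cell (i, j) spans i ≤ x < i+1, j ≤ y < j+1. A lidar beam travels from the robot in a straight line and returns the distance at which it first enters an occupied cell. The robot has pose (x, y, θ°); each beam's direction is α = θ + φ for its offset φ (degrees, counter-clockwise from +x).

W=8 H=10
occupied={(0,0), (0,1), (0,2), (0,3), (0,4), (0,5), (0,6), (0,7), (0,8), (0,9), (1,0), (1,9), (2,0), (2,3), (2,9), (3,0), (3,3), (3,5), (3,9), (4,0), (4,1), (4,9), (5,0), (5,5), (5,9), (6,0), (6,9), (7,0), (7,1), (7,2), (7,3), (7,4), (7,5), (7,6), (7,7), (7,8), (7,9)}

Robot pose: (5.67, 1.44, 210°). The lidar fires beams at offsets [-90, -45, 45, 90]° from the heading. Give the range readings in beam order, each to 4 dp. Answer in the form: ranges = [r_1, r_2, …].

ranges = [4.1107, 0.6936, 0.4555, 0.5081]

beam 1: φ=-90°, α=120°
  d=(-0.5000,0.8660)  start (5,1)  tX=1.3400 tY=0.6466  stride 1/|dx|=2.0000 1/|dy|=1.1547
    cross y-line → (5,2), t=0.6466
    cross x-line → (4,2), t=1.3400
    cross y-line → (4,3), t=1.8013
    cross y-line → (4,4), t=2.9560
    cross x-line → (3,4), t=3.3400
    cross y-line → (3,5), t=4.1107 (wall)
  → r_1 = 4.1107
beam 2: φ=-45°, α=165°
  d=(-0.9659,0.2588)  start (5,1)  tX=0.6936 tY=2.1637  stride 1/|dx|=1.0353 1/|dy|=3.8637
    cross x-line → (4,1), t=0.6936 (wall)
  → r_2 = 0.6936
beam 3: φ=45°, α=255°
  d=(-0.2588,-0.9659)  start (5,1)  tX=2.5887 tY=0.4555  stride 1/|dx|=3.8637 1/|dy|=1.0353
    cross y-line → (5,0), t=0.4555 (wall)
  → r_3 = 0.4555
beam 4: φ=90°, α=300°
  d=(0.5000,-0.8660)  start (5,1)  tX=0.6600 tY=0.5081  stride 1/|dx|=2.0000 1/|dy|=1.1547
    cross y-line → (5,0), t=0.5081 (wall)
  → r_4 = 0.5081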